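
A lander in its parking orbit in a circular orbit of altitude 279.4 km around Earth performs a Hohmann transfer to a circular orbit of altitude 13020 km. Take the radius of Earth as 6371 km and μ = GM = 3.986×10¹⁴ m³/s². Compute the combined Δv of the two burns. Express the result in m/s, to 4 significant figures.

Δv_total ≈ 3000 m/s

r₁ = 6371 + 279.4 = 6650.4 km = 6.6504×10⁶ m.
r₂ = 6371 + 13020 = 19391 km = 1.9391×10⁷ m.
Transfer ellipse a_t = (r₁ + r₂)/2 = 1.302×10⁷ m.
At r₁: circular v_c1 = √(μ/r₁) = 7742 m/s; transfer-perigee v_p = √[μ(2/r₁ − 1/a_t)] = 9448 m/s.
Δv₁ = v_p − v_c1 = 1706 m/s.
At r₂: circular v_c2 = √(μ/r₂) = 4534 m/s; transfer-apogee v_a = √[μ(2/r₂ − 1/a_t)] = 3240 m/s.
Δv₂ = v_c2 − v_a = 1294 m/s.
Total Δv = Δv₁ + Δv₂ = 3000 m/s.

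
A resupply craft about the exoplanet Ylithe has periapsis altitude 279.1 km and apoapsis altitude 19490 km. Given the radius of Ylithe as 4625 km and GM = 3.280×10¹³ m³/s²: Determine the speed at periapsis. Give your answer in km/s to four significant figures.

v ≈ 3.334 km/s

r_p = 4625 + 279.1 = 4904.1 km = 4.9041×10⁶ m.
r_a = 4625 + 19490 = 24115 km = 2.4115×10⁷ m.
Semi-major axis a = (r_p + r_a)/2 = 14510 km = 1.451×10⁷ m.
Vis-viva: v² = μ(2/r − 1/a) = 3.280×10¹³ × (4.078×10⁻⁷ − 6.892×10⁻⁸) = 1.112×10⁷ m²/s².
v = 3334 m/s = 3.334 km/s.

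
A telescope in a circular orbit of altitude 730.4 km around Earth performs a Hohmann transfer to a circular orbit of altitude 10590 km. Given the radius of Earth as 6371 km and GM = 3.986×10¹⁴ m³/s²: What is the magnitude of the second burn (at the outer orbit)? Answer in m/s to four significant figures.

Δv ≈ 1123 m/s

r₁ = 6371 + 730.4 = 7101.4 km = 7.1014×10⁶ m.
r₂ = 6371 + 10590 = 16961 km = 1.6961×10⁷ m.
Transfer ellipse a_t = (r₁ + r₂)/2 = 1.203×10⁷ m.
At r₁: circular v_c1 = √(μ/r₁) = 7492 m/s; transfer-perigee v_p = √[μ(2/r₁ − 1/a_t)] = 8895 m/s.
At r₂: circular v_c2 = √(μ/r₂) = 4848 m/s; transfer-apogee v_a = √[μ(2/r₂ − 1/a_t)] = 3724 m/s.
Δv₂ = v_c2 − v_a = 1123 m/s.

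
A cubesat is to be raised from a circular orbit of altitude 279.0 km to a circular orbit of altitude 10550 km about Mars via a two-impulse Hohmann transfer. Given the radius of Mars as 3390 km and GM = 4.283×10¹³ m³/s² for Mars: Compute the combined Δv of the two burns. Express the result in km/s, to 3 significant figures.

Δv_total ≈ 1.50 km/s

r₁ = 3390 + 279.0 = 3669.0 km = 3.6690×10⁶ m.
r₂ = 3390 + 10550 = 13940 km = 1.3940×10⁷ m.
Transfer ellipse a_t = (r₁ + r₂)/2 = 8.804×10⁶ m.
At r₁: circular v_c1 = √(μ/r₁) = 3417 m/s; transfer-periapsis v_p = √[μ(2/r₁ − 1/a_t)] = 4299 m/s.
Δv₁ = v_p − v_c1 = 882.5 m/s.
At r₂: circular v_c2 = √(μ/r₂) = 1753 m/s; transfer-apoapsis v_a = √[μ(2/r₂ − 1/a_t)] = 1132 m/s.
Δv₂ = v_c2 − v_a = 621.3 m/s.
Total Δv = Δv₁ + Δv₂ = 1504 m/s = 1.504 km/s.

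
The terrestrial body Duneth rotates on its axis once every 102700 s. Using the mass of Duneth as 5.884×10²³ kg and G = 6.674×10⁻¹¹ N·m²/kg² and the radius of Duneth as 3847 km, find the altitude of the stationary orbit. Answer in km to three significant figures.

μ = GM = 6.674×10⁻¹¹ × 5.884×10²³ = 3.927×10¹³ m³/s².
A synchronous orbit has period T, so by Kepler's third law a = (μT²/4π²)^(1/3).
μT²/4π² = 3.927×10¹³ × (1.027×10⁵)² / 39.48 = 1.049×10²² m³.
a = 2.189×10⁷ m = 21892 km.
Altitude h = a − R = 21892 − 3847 = 18045 km.

h_sync ≈ 18000 km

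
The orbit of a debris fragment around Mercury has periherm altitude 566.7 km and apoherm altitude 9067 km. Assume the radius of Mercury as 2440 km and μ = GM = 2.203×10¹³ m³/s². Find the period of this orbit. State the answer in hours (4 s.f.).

T ≈ 7.269 hours

r_p = 2440 + 566.7 = 3006.7 km = 3.0067×10⁶ m.
r_a = 2440 + 9067 = 11507 km = 1.1507×10⁷ m.
Semi-major axis a = (r_p + r_a)/2 = (3006.7 + 11507)/2 = 7256.9 km = 7.257×10⁶ m.
By Kepler's third law T = 2π√(a³/μ) = 2π × 4.165×10³ = 2.617×10⁴ s.
= 7.269 hours.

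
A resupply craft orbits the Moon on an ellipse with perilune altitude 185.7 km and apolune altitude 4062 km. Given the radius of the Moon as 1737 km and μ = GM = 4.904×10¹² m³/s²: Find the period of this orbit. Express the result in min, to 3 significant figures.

r_p = 1737 + 185.7 = 1922.7 km = 1.9227×10⁶ m.
r_a = 1737 + 4062 = 5799.0 km = 5.7990×10⁶ m.
Semi-major axis a = (r_p + r_a)/2 = (1922.7 + 5799.0)/2 = 3860.8 km = 3.861×10⁶ m.
By Kepler's third law T = 2π√(a³/μ) = 2π × 3.426×10³ = 2.152×10⁴ s.
= 358.7 min.

T ≈ 359 min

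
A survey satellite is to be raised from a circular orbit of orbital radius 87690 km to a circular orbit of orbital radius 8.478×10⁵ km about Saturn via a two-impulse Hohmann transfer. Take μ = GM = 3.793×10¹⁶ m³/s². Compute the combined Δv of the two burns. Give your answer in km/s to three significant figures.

Δv_total ≈ 11.0 km/s

r₁ = 87690 km = 8.769×10⁷ m.
r₂ = 8.478×10⁵ km = 8.478×10⁸ m.
Transfer ellipse a_t = (r₁ + r₂)/2 = 4.677×10⁸ m.
At r₁: circular v_c1 = √(μ/r₁) = 20800 m/s; transfer-perikrone v_p = √[μ(2/r₁ − 1/a_t)] = 28000 m/s.
Δv₁ = v_p − v_c1 = 7202 m/s.
At r₂: circular v_c2 = √(μ/r₂) = 6689 m/s; transfer-apokrone v_a = √[μ(2/r₂ − 1/a_t)] = 2896 m/s.
Δv₂ = v_c2 − v_a = 3793 m/s.
Total Δv = Δv₁ + Δv₂ = 10990 m/s = 10.99 km/s.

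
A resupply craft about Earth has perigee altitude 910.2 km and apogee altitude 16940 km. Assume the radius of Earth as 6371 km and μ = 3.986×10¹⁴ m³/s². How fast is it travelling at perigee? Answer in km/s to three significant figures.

r_p = 6371 + 910.2 = 7281.2 km = 7.2812×10⁶ m.
r_a = 6371 + 16940 = 23311 km = 2.3311×10⁷ m.
Semi-major axis a = (r_p + r_a)/2 = 15296 km = 1.530×10⁷ m.
Vis-viva: v² = μ(2/r − 1/a) = 3.986×10¹⁴ × (2.747×10⁻⁷ − 6.538×10⁻⁸) = 8.343×10⁷ m²/s².
v = 9134 m/s = 9.134 km/s.

v ≈ 9.13 km/s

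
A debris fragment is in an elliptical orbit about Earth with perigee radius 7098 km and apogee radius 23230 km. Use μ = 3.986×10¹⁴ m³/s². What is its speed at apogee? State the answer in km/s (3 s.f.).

v ≈ 2.83 km/s

Semi-major axis a = (r_p + r_a)/2 = 15164 km = 1.516×10⁷ m.
Vis-viva: v² = μ(2/r − 1/a) = 3.986×10¹⁴ × (8.610×10⁻⁸ − 6.595×10⁻⁸) = 8.032×10⁶ m²/s².
v = 2834 m/s = 2.834 km/s.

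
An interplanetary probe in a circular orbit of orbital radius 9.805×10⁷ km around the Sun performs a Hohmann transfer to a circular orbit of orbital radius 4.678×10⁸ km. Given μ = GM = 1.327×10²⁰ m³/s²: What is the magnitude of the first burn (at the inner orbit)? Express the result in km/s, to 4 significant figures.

Δv ≈ 10.52 km/s

r₁ = 9.805×10⁷ km = 9.805×10¹⁰ m.
r₂ = 4.678×10⁸ km = 4.678×10¹¹ m.
Transfer ellipse a_t = (r₁ + r₂)/2 = 2.829×10¹¹ m.
At r₁: circular v_c1 = √(μ/r₁) = 36790 m/s; transfer-perihelion v_p = √[μ(2/r₁ − 1/a_t)] = 47300 m/s.
Δv₁ = v_p − v_c1 = 10520 m/s.
= 10.52 km/s.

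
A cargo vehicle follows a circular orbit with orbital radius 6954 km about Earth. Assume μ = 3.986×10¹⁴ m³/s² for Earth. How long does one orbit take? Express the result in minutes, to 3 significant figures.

T ≈ 96.2 minutes

r = 6954 km = 6.954×10⁶ m.
Kepler's third law: T = 2π√(r³/μ) = 2π√((6.954×10⁶)³ / 3.986×10¹⁴).
r³/μ = 8.437×10⁵ s², so T = 2π × 9.185×10² = 5.771×10³ s.
Converting: 5.771×10³ s ÷ 60.00 = 96.19 minutes.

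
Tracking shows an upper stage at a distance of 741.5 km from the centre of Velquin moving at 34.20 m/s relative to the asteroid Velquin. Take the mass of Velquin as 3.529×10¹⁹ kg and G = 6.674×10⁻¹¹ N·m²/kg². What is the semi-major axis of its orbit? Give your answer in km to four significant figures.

μ = GM = 6.674×10⁻¹¹ × 3.529×10¹⁹ = 2.355×10⁹ m³/s².
r = 7.415×10⁵ m.
Specific orbital energy ε = v²/2 − μ/r = (34.20)²/2 − 2.355×10⁹/7.415×10⁵ = -2.592×10³ J/kg.
Since ε = −μ/(2a), a = −μ/(2ε) = 4.544×10⁵ m = 454.42 km.

a ≈ 454.4 km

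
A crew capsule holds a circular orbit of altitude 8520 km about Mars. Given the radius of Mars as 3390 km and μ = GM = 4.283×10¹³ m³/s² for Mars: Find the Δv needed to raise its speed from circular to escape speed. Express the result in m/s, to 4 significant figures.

Δv ≈ 785.5 m/s

r = 3390 + 8520 = 11910 km = 1.1910×10⁷ m.
Circular speed v_c = √(μ/r) = 1896 m/s.
Escape speed v_esc = √(2μ/r) = √2 × v_c = 2682 m/s.
Δv = v_esc − v_c = 785.5 m/s.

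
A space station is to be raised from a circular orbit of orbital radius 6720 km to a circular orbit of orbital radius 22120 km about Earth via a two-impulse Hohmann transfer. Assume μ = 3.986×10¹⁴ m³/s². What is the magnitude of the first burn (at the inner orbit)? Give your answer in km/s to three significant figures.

r₁ = 6720 km = 6.720×10⁶ m.
r₂ = 22120 km = 2.212×10⁷ m.
Transfer ellipse a_t = (r₁ + r₂)/2 = 1.442×10⁷ m.
At r₁: circular v_c1 = √(μ/r₁) = 7702 m/s; transfer-perigee v_p = √[μ(2/r₁ − 1/a_t)] = 9539 m/s.
Δv₁ = v_p − v_c1 = 1837 m/s.
= 1.837 km/s.

Δv ≈ 1.84 km/s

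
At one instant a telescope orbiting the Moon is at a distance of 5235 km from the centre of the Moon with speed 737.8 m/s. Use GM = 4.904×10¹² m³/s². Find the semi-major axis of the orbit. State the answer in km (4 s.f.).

a ≈ 3689 km

r = 5.235×10⁶ m.
Vis-viva rearranged: 1/a = 2/r − v²/μ = 3.820×10⁻⁷ − 1.110×10⁻⁷ = 2.710×10⁻⁷ m⁻¹.
a = 3.689×10⁶ m = 3689.5 km.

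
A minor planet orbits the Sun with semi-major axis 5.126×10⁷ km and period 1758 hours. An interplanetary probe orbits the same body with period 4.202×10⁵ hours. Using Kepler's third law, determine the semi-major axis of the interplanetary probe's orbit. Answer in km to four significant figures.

Kepler's third law: a³ ∝ T², so a₂ = a₁ (T₂/T₁)^(2/3).
T₂/T₁ = 239.0, (T₂/T₁)^(2/3) = 38.51.
a₂ = 5.126×10⁷ × 38.51 = 1.974×10⁹ km.

a₂ ≈ 1.974×10⁹ km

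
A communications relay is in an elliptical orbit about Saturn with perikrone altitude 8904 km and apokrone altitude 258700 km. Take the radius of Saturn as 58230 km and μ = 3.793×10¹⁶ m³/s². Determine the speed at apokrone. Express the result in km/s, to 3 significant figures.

v ≈ 6.47 km/s

r_p = 58230 + 8904 = 67134 km = 6.7134×10⁷ m.
r_a = 58230 + 258700 = 316930 km = 3.1693×10⁸ m.
Semi-major axis a = (r_p + r_a)/2 = 1.9203×10⁵ km = 1.920×10⁸ m.
Vis-viva: v² = μ(2/r − 1/a) = 3.793×10¹⁶ × (6.311×10⁻⁹ − 5.207×10⁻⁹) = 4.184×10⁷ m²/s².
v = 6468 m/s = 6.468 km/s.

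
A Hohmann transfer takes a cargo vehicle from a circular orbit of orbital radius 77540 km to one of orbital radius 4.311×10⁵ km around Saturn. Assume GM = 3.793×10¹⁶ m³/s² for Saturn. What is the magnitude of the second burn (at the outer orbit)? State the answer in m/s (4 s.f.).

r₁ = 77540 km = 7.754×10⁷ m.
r₂ = 4.311×10⁵ km = 4.311×10⁸ m.
Transfer ellipse a_t = (r₁ + r₂)/2 = 2.543×10⁸ m.
At r₁: circular v_c1 = √(μ/r₁) = 22120 m/s; transfer-perikrone v_p = √[μ(2/r₁ − 1/a_t)] = 28800 m/s.
At r₂: circular v_c2 = √(μ/r₂) = 9380 m/s; transfer-apokrone v_a = √[μ(2/r₂ − 1/a_t)] = 5179 m/s.
Δv₂ = v_c2 − v_a = 4201 m/s.

Δv ≈ 4201 m/s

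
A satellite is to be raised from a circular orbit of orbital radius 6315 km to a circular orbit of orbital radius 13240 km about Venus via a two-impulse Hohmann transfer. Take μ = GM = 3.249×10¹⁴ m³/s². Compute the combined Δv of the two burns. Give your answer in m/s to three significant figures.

Δv_total ≈ 2150 m/s

r₁ = 6315 km = 6.315×10⁶ m.
r₂ = 13240 km = 1.324×10⁷ m.
Transfer ellipse a_t = (r₁ + r₂)/2 = 9.778×10⁶ m.
At r₁: circular v_c1 = √(μ/r₁) = 7173 m/s; transfer-periapsis v_p = √[μ(2/r₁ − 1/a_t)] = 8347 m/s.
Δv₁ = v_p − v_c1 = 1174 m/s.
At r₂: circular v_c2 = √(μ/r₂) = 4954 m/s; transfer-apoapsis v_a = √[μ(2/r₂ − 1/a_t)] = 3981 m/s.
Δv₂ = v_c2 − v_a = 972.6 m/s.
Total Δv = Δv₁ + Δv₂ = 2147 m/s.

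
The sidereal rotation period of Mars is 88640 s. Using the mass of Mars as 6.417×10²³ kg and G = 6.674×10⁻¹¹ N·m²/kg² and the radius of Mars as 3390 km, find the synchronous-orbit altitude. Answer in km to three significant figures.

h_sync ≈ 17000 km

μ = GM = 6.674×10⁻¹¹ × 6.417×10²³ = 4.283×10¹³ m³/s².
A synchronous orbit has period T, so by Kepler's third law a = (μT²/4π²)^(1/3).
μT²/4π² = 4.283×10¹³ × (8.864×10⁴)² / 39.48 = 8.524×10²¹ m³.
a = 2.043×10⁷ m = 20427 km.
Altitude h = a − R = 20427 − 3390 = 17037 km.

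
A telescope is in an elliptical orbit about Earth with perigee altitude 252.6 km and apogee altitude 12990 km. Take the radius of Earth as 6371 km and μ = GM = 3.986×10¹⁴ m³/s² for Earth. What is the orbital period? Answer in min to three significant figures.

T ≈ 246 min

r_p = 6371 + 252.6 = 6623.6 km = 6.6236×10⁶ m.
r_a = 6371 + 12990 = 19361 km = 1.9361×10⁷ m.
Semi-major axis a = (r_p + r_a)/2 = (6623.6 + 19361)/2 = 12992 km = 1.299×10⁷ m.
By Kepler's third law T = 2π√(a³/μ) = 2π × 2.346×10³ = 1.474×10⁴ s.
= 245.6 min.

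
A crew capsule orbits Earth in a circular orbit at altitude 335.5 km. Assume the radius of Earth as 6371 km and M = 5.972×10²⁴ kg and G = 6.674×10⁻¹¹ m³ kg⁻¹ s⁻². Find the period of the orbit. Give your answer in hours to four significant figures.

T ≈ 1.518 hours

μ = GM = 6.674×10⁻¹¹ × 5.972×10²⁴ = 3.986×10¹⁴ m³/s².
r = 6371 + 335.5 = 6706.5 km = 6.7065×10⁶ m.
Kepler's third law: T = 2π√(r³/μ) = 2π√((6.706×10⁶)³ / 3.986×10¹⁴).
r³/μ = 7.568×10⁵ s², so T = 2π × 8.699×10² = 5.466×10³ s.
Converting: 5.466×10³ s ÷ 3600 = 1.518 hours.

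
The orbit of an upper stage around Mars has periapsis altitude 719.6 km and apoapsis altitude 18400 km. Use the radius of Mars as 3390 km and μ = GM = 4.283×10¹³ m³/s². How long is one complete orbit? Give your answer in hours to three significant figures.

T ≈ 12.4 hours

r_p = 3390 + 719.6 = 4109.6 km = 4.1096×10⁶ m.
r_a = 3390 + 18400 = 21790 km = 2.1790×10⁷ m.
Semi-major axis a = (r_p + r_a)/2 = (4109.6 + 21790)/2 = 12950 km = 1.295×10⁷ m.
By Kepler's third law T = 2π√(a³/μ) = 2π × 7.121×10³ = 4.474×10⁴ s.
= 12.43 hours.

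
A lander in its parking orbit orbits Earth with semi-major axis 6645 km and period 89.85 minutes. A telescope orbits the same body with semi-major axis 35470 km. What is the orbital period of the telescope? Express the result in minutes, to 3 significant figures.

Kepler's third law: T² ∝ a³, so T₂ = T₁ (a₂/a₁)^(3/2).
a₂/a₁ = 5.338, (a₂/a₁)^(3/2) = 12.33.
T₂ = 89.85 × 12.33 = 1108 minutes.

T₂ ≈ 1110 minutes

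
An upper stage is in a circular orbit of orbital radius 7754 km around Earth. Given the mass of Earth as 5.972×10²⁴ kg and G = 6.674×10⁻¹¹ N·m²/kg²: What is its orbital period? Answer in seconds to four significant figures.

T ≈ 6795 seconds

μ = GM = 6.674×10⁻¹¹ × 5.972×10²⁴ = 3.986×10¹⁴ m³/s².
r = 7754 km = 7.754×10⁶ m.
Kepler's third law: T = 2π√(r³/μ) = 2π√((7.754×10⁶)³ / 3.986×10¹⁴).
r³/μ = 1.170×10⁶ s², so T = 2π × 1.082×10³ = 6.795×10³ s.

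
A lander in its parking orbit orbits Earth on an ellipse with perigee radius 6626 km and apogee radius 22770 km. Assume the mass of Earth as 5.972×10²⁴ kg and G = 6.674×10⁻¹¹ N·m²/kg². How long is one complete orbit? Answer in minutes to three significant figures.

T ≈ 296 minutes

μ = GM = 6.674×10⁻¹¹ × 5.972×10²⁴ = 3.986×10¹⁴ m³/s².
Semi-major axis a = (r_p + r_a)/2 = (6626.0 + 22770)/2 = 14698 km = 1.470×10⁷ m.
By Kepler's third law T = 2π√(a³/μ) = 2π × 2.823×10³ = 1.773×10⁴ s.
= 295.6 minutes.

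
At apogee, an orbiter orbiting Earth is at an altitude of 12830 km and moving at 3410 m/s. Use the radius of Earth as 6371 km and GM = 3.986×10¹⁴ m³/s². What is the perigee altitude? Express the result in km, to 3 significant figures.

r_a = 6371 + 12830 = 19201 km = 1.920×10⁷ m.
Specific energy ε = v²/2 − μ/r = -1.495×10⁷ J/kg, so a = −μ/(2ε) = 1.334×10⁷ m.
The apsides satisfy r_p + r_a = 2a, so the perigee radius is 2a − r_a = 7.470×10⁶ m = 7469.6 km.
Perigee altitude = 7469.6 − 6371 = 1098.6 km.

perigee altitude ≈ 1100 km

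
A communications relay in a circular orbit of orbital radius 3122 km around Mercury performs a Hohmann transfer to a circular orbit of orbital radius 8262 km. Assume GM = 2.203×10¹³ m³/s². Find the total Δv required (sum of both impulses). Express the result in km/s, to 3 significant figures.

r₁ = 3122 km = 3.122×10⁶ m.
r₂ = 8262 km = 8.262×10⁶ m.
Transfer ellipse a_t = (r₁ + r₂)/2 = 5.692×10⁶ m.
At r₁: circular v_c1 = √(μ/r₁) = 2656 m/s; transfer-periherm v_p = √[μ(2/r₁ − 1/a_t)] = 3200 m/s.
Δv₁ = v_p − v_c1 = 544.0 m/s.
At r₂: circular v_c2 = √(μ/r₂) = 1633 m/s; transfer-apoherm v_a = √[μ(2/r₂ − 1/a_t)] = 1209 m/s.
Δv₂ = v_c2 − v_a = 423.6 m/s.
Total Δv = Δv₁ + Δv₂ = 967.6 m/s = 0.9676 km/s.

Δv_total ≈ 0.968 km/s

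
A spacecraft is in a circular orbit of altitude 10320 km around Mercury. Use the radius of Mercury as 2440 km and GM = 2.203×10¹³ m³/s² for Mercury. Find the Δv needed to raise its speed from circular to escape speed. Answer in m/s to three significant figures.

r = 2440 + 10320 = 12760 km = 1.2760×10⁷ m.
Circular speed v_c = √(μ/r) = 1314 m/s.
Escape speed v_esc = √(2μ/r) = √2 × v_c = 1858 m/s.
Δv = v_esc − v_c = 544.3 m/s.

Δv ≈ 544 m/s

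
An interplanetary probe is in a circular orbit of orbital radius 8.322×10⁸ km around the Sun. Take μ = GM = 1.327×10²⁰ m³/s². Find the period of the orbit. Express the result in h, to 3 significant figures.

T ≈ 115000 h

r = 8.322×10⁸ km = 8.322×10¹¹ m.
Kepler's third law: T = 2π√(r³/μ) = 2π√((8.322×10¹¹)³ / 1.327×10²⁰).
r³/μ = 4.343×10¹⁵ s², so T = 2π × 6.590×10⁷ = 4.141×10⁸ s.
Converting: 4.141×10⁸ s ÷ 3600 = 1.150×10⁵ h.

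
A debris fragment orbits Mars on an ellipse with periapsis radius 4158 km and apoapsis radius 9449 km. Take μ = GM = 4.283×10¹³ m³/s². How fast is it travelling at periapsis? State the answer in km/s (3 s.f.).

Semi-major axis a = (r_p + r_a)/2 = 6803.5 km = 6.804×10⁶ m.
Vis-viva: v² = μ(2/r − 1/a) = 4.283×10¹³ × (4.810×10⁻⁷ − 1.470×10⁻⁷) = 1.431×10⁷ m²/s².
v = 3782 m/s = 3.782 km/s.

v ≈ 3.78 km/s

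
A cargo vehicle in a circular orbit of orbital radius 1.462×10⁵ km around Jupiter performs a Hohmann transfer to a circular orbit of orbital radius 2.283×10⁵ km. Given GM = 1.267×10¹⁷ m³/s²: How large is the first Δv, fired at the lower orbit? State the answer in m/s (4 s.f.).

r₁ = 1.462×10⁵ km = 1.462×10⁸ m.
r₂ = 2.283×10⁵ km = 2.283×10⁸ m.
Transfer ellipse a_t = (r₁ + r₂)/2 = 1.872×10⁸ m.
At r₁: circular v_c1 = √(μ/r₁) = 29440 m/s; transfer-perijove v_p = √[μ(2/r₁ − 1/a_t)] = 32510 m/s.
Δv₁ = v_p − v_c1 = 3067 m/s.

Δv ≈ 3067 m/s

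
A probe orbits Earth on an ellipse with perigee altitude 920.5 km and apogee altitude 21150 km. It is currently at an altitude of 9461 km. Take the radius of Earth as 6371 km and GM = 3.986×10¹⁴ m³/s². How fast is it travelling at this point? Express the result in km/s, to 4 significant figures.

v ≈ 5.240 km/s

r_p = 6371 + 920.5 = 7291.5 km = 7.2915×10⁶ m.
r_a = 6371 + 21150 = 27521 km = 2.7521×10⁷ m.
r = 6371 + 9461 = 15832 km = 1.583×10⁷ m.
Semi-major axis a = (r_p + r_a)/2 = 17406 km = 1.741×10⁷ m.
Vis-viva: v² = μ(2/r − 1/a) = 3.986×10¹⁴ × (1.263×10⁻⁷ − 5.745×10⁻⁸) = 2.745×10⁷ m²/s².
v = 5240 m/s = 5.240 km/s.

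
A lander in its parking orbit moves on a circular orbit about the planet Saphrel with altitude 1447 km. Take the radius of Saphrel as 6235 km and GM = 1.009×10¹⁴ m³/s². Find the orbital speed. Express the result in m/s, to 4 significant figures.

v ≈ 3624 m/s

r = 6235 + 1447 = 7682.0 km = 7.6820×10⁶ m.
For a circular orbit v = √(μ/r) = √(1.009×10¹⁴ / 7.682×10⁶) = √(1.313×10⁷) = 3624 m/s.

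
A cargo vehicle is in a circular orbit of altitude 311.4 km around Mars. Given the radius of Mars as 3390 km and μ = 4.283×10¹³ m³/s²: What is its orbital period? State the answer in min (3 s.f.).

r = 3390 + 311.4 = 3701.4 km = 3.7014×10⁶ m.
Kepler's third law: T = 2π√(r³/μ) = 2π√((3.701×10⁶)³ / 4.283×10¹³).
r³/μ = 1.184×10⁶ s², so T = 2π × 1.088×10³ = 6.837×10³ s.
Converting: 6.837×10³ s ÷ 60.00 = 113.9 min.

T ≈ 114 min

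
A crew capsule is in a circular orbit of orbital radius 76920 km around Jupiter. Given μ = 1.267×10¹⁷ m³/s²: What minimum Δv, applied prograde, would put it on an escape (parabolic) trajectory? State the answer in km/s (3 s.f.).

Δv ≈ 16.8 km/s

r = 76920 km = 7.692×10⁷ m.
Circular speed v_c = √(μ/r) = 40590 m/s.
Escape speed v_esc = √(2μ/r) = √2 × v_c = 57400 m/s.
Δv = v_esc − v_c = 16810 m/s = 16.81 km/s.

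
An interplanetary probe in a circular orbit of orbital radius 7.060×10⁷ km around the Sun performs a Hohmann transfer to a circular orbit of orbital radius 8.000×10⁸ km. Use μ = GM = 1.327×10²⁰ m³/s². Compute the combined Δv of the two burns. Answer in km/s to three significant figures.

Δv_total ≈ 23.1 km/s

r₁ = 7.060×10⁷ km = 7.060×10¹⁰ m.
r₂ = 8.000×10⁸ km = 8.000×10¹¹ m.
Transfer ellipse a_t = (r₁ + r₂)/2 = 4.353×10¹¹ m.
At r₁: circular v_c1 = √(μ/r₁) = 43350 m/s; transfer-perihelion v_p = √[μ(2/r₁ − 1/a_t)] = 58770 m/s.
Δv₁ = v_p − v_c1 = 15420 m/s.
At r₂: circular v_c2 = √(μ/r₂) = 12880 m/s; transfer-aphelion v_a = √[μ(2/r₂ − 1/a_t)] = 5187 m/s.
Δv₂ = v_c2 − v_a = 7692 m/s.
Total Δv = Δv₁ + Δv₂ = 23110 m/s = 23.11 km/s.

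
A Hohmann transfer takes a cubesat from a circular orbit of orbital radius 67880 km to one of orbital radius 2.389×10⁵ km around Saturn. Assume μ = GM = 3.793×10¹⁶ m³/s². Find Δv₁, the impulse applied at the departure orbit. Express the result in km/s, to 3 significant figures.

Δv ≈ 5.86 km/s

r₁ = 67880 km = 6.788×10⁷ m.
r₂ = 2.389×10⁵ km = 2.389×10⁸ m.
Transfer ellipse a_t = (r₁ + r₂)/2 = 1.534×10⁸ m.
At r₁: circular v_c1 = √(μ/r₁) = 23640 m/s; transfer-perikrone v_p = √[μ(2/r₁ − 1/a_t)] = 29500 m/s.
Δv₁ = v_p − v_c1 = 5862 m/s.
= 5.862 km/s.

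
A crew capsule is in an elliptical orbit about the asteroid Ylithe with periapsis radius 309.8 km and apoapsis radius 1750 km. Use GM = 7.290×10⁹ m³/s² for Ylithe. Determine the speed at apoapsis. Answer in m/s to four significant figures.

Semi-major axis a = (r_p + r_a)/2 = 1029.9 km = 1.030×10⁶ m.
Vis-viva: v² = μ(2/r − 1/a) = 7.290×10⁹ × (1.143×10⁻⁶ − 9.710×10⁻⁷) = 1.253×10³ m²/s².
v = 35.40 m/s.

v ≈ 35.40 m/s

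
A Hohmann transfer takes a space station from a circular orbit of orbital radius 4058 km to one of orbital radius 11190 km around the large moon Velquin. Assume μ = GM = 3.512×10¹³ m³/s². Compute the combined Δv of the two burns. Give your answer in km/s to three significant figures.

Δv_total ≈ 1.10 km/s

r₁ = 4058 km = 4.058×10⁶ m.
r₂ = 11190 km = 1.119×10⁷ m.
Transfer ellipse a_t = (r₁ + r₂)/2 = 7.624×10⁶ m.
At r₁: circular v_c1 = √(μ/r₁) = 2942 m/s; transfer-periapsis v_p = √[μ(2/r₁ − 1/a_t)] = 3564 m/s.
Δv₁ = v_p − v_c1 = 622.2 m/s.
At r₂: circular v_c2 = √(μ/r₂) = 1772 m/s; transfer-apoapsis v_a = √[μ(2/r₂ − 1/a_t)] = 1292 m/s.
Δv₂ = v_c2 − v_a = 479.1 m/s.
Total Δv = Δv₁ + Δv₂ = 1101 m/s = 1.101 km/s.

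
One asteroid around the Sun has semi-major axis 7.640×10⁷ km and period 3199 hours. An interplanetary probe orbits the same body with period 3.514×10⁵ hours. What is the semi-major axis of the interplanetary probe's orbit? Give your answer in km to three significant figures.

Kepler's third law: a³ ∝ T², so a₂ = a₁ (T₂/T₁)^(2/3).
T₂/T₁ = 109.8, (T₂/T₁)^(2/3) = 22.94.
a₂ = 7.640×10⁷ × 22.94 = 1.752×10⁹ km.

a₂ ≈ 1.75×10⁹ km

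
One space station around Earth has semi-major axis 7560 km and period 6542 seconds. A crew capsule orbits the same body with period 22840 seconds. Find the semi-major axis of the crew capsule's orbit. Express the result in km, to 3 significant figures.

a₂ ≈ 17400 km

Kepler's third law: a³ ∝ T², so a₂ = a₁ (T₂/T₁)^(2/3).
T₂/T₁ = 3.491, (T₂/T₁)^(2/3) = 2.301.
a₂ = 7560 × 2.301 = 17400 km.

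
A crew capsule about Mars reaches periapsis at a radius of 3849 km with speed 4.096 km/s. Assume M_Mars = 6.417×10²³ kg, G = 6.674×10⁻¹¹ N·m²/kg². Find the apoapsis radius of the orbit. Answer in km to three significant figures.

apoapsis radius ≈ 11800 km

μ = GM = 6.674×10⁻¹¹ × 6.417×10²³ = 4.283×10¹³ m³/s².
r_p = 3.849×10⁶ m.
Specific energy ε = v²/2 − μ/r = -2.738×10⁶ J/kg, so a = −μ/(2ε) = 7.820×10⁶ m.
The apsides satisfy r_p + r_a = 2a, so the apoapsis radius is 2a − r_p = 1.179×10⁷ m = 11792 km.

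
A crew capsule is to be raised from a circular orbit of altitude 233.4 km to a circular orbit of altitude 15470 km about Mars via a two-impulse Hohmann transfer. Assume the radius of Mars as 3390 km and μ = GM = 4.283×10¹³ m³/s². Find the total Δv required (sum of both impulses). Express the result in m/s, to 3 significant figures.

r₁ = 3390 + 233.4 = 3623.4 km = 3.6234×10⁶ m.
r₂ = 3390 + 15470 = 18860 km = 1.8860×10⁷ m.
Transfer ellipse a_t = (r₁ + r₂)/2 = 1.124×10⁷ m.
At r₁: circular v_c1 = √(μ/r₁) = 3438 m/s; transfer-periapsis v_p = √[μ(2/r₁ − 1/a_t)] = 4453 m/s.
Δv₁ = v_p − v_c1 = 1015 m/s.
At r₂: circular v_c2 = √(μ/r₂) = 1507 m/s; transfer-apoapsis v_a = √[μ(2/r₂ − 1/a_t)] = 855.5 m/s.
Δv₂ = v_c2 − v_a = 651.4 m/s.
Total Δv = Δv₁ + Δv₂ = 1667 m/s.

Δv_total ≈ 1670 m/s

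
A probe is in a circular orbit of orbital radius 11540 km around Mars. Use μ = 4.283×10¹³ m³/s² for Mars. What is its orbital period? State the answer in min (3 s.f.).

r = 11540 km = 1.154×10⁷ m.
Kepler's third law: T = 2π√(r³/μ) = 2π√((1.154×10⁷)³ / 4.283×10¹³).
r³/μ = 3.588×10⁷ s², so T = 2π × 5.990×10³ = 3.764×10⁴ s.
Converting: 3.764×10⁴ s ÷ 60.00 = 627.3 min.

T ≈ 627 min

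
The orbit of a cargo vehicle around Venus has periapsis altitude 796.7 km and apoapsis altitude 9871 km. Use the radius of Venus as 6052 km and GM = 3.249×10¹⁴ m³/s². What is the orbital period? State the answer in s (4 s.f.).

T ≈ 13390 s

r_p = 6052 + 796.7 = 6848.7 km = 6.8487×10⁶ m.
r_a = 6052 + 9871 = 15923 km = 1.5923×10⁷ m.
Semi-major axis a = (r_p + r_a)/2 = (6848.7 + 15923)/2 = 11386 km = 1.139×10⁷ m.
By Kepler's third law T = 2π√(a³/μ) = 2π × 2.131×10³ = 1.339×10⁴ s.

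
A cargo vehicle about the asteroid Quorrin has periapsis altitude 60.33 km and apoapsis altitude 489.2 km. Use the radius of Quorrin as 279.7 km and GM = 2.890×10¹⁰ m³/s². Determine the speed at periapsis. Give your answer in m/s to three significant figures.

r_p = 279.7 + 60.33 = 340.03 km = 3.4003×10⁵ m.
r_a = 279.7 + 489.2 = 768.90 km = 7.6890×10⁵ m.
Semi-major axis a = (r_p + r_a)/2 = 554.46 km = 5.545×10⁵ m.
Vis-viva: v² = μ(2/r − 1/a) = 2.890×10¹⁰ × (5.882×10⁻⁶ − 1.804×10⁻⁶) = 1.179×10⁵ m²/s².
v = 343.3 m/s.

v ≈ 343 m/s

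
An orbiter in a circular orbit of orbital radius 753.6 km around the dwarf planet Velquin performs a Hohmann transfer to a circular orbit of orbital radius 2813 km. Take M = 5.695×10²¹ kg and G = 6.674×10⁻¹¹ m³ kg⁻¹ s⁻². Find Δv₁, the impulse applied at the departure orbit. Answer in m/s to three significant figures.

Δv ≈ 182 m/s

μ = GM = 6.674×10⁻¹¹ × 5.695×10²¹ = 3.801×10¹¹ m³/s².
r₁ = 753.6 km = 7.536×10⁵ m.
r₂ = 2813 km = 2.813×10⁶ m.
Transfer ellipse a_t = (r₁ + r₂)/2 = 1.783×10⁶ m.
At r₁: circular v_c1 = √(μ/r₁) = 710.2 m/s; transfer-periapsis v_p = √[μ(2/r₁ − 1/a_t)] = 892.0 m/s.
Δv₁ = v_p − v_c1 = 181.8 m/s.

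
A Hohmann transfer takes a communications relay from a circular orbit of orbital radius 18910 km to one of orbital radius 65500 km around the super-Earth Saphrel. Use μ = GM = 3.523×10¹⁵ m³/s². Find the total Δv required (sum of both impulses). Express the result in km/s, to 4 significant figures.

r₁ = 18910 km = 1.891×10⁷ m.
r₂ = 65500 km = 6.550×10⁷ m.
Transfer ellipse a_t = (r₁ + r₂)/2 = 4.220×10⁷ m.
At r₁: circular v_c1 = √(μ/r₁) = 13650 m/s; transfer-periapsis v_p = √[μ(2/r₁ − 1/a_t)] = 17000 m/s.
Δv₁ = v_p − v_c1 = 3355 m/s.
At r₂: circular v_c2 = √(μ/r₂) = 7334 m/s; transfer-apoapsis v_a = √[μ(2/r₂ − 1/a_t)] = 4909 m/s.
Δv₂ = v_c2 − v_a = 2425 m/s.
Total Δv = Δv₁ + Δv₂ = 5779 m/s = 5.779 km/s.

Δv_total ≈ 5.779 km/s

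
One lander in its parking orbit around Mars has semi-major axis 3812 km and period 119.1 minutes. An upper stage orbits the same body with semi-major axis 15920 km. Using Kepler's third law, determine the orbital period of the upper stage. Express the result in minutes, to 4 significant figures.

Kepler's third law: T² ∝ a³, so T₂ = T₁ (a₂/a₁)^(3/2).
a₂/a₁ = 4.176, (a₂/a₁)^(3/2) = 8.535.
T₂ = 119.1 × 8.535 = 1016 minutes.

T₂ ≈ 1016 minutes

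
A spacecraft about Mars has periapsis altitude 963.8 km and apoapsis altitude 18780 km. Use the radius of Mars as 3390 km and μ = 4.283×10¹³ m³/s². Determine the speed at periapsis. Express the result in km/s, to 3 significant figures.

v ≈ 4.06 km/s

r_p = 3390 + 963.8 = 4353.8 km = 4.3538×10⁶ m.
r_a = 3390 + 18780 = 22170 km = 2.2170×10⁷ m.
Semi-major axis a = (r_p + r_a)/2 = 13262 km = 1.326×10⁷ m.
Vis-viva: v² = μ(2/r − 1/a) = 4.283×10¹³ × (4.594×10⁻⁷ − 7.540×10⁻⁸) = 1.645×10⁷ m²/s².
v = 4055 m/s = 4.055 km/s.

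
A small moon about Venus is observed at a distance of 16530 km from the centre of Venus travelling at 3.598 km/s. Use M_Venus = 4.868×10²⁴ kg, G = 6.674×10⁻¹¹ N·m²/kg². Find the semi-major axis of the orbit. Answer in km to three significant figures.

μ = GM = 6.674×10⁻¹¹ × 4.868×10²⁴ = 3.249×10¹⁴ m³/s².
r = 1.653×10⁷ m.
Specific orbital energy ε = v²/2 − μ/r = (3598)²/2 − 3.249×10¹⁴/1.653×10⁷ = -1.318×10⁷ J/kg.
Since ε = −μ/(2a), a = −μ/(2ε) = 1.232×10⁷ m = 12323 km.

a ≈ 12300 km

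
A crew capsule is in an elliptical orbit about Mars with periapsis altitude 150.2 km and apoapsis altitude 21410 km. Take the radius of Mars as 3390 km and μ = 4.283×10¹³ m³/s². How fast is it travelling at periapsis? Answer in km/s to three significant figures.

v ≈ 4.60 km/s

r_p = 3390 + 150.2 = 3540.2 km = 3.5402×10⁶ m.
r_a = 3390 + 21410 = 24800 km = 2.4800×10⁷ m.
Semi-major axis a = (r_p + r_a)/2 = 14170 km = 1.417×10⁷ m.
Vis-viva: v² = μ(2/r − 1/a) = 4.283×10¹³ × (5.649×10⁻⁷ − 7.057×10⁻⁸) = 2.117×10⁷ m²/s².
v = 4602 m/s = 4.602 km/s.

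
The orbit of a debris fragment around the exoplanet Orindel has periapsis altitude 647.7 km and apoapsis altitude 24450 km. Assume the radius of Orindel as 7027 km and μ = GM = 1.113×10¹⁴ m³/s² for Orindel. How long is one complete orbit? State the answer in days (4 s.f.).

r_p = 7027 + 647.7 = 7674.7 km = 7.6747×10⁶ m.
r_a = 7027 + 24450 = 31477 km = 3.1477×10⁷ m.
Semi-major axis a = (r_p + r_a)/2 = (7674.7 + 31477)/2 = 19576 km = 1.958×10⁷ m.
By Kepler's third law T = 2π√(a³/μ) = 2π × 8.210×10³ = 5.158×10⁴ s.
= 0.597 days.

T ≈ 0.597 days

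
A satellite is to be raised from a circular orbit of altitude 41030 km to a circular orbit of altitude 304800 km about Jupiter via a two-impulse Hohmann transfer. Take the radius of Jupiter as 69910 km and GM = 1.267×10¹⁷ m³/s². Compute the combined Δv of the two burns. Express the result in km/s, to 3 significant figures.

Δv_total ≈ 14.1 km/s

r₁ = 69910 + 41030 = 110940 km = 1.1094×10⁸ m.
r₂ = 69910 + 304800 = 374710 km = 3.7471×10⁸ m.
Transfer ellipse a_t = (r₁ + r₂)/2 = 2.428×10⁸ m.
At r₁: circular v_c1 = √(μ/r₁) = 33790 m/s; transfer-perijove v_p = √[μ(2/r₁ − 1/a_t)] = 41980 m/s.
Δv₁ = v_p − v_c1 = 8186 m/s.
At r₂: circular v_c2 = √(μ/r₂) = 18390 m/s; transfer-apojove v_a = √[μ(2/r₂ − 1/a_t)] = 12430 m/s.
Δv₂ = v_c2 − v_a = 5959 m/s.
Total Δv = Δv₁ + Δv₂ = 14150 m/s = 14.15 km/s.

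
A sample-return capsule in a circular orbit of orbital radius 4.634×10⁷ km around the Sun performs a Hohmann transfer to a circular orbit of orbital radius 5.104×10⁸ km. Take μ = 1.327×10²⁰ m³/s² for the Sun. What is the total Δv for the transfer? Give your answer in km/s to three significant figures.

Δv_total ≈ 28.5 km/s

r₁ = 4.634×10⁷ km = 4.634×10¹⁰ m.
r₂ = 5.104×10⁸ km = 5.104×10¹¹ m.
Transfer ellipse a_t = (r₁ + r₂)/2 = 2.784×10¹¹ m.
At r₁: circular v_c1 = √(μ/r₁) = 53510 m/s; transfer-perihelion v_p = √[μ(2/r₁ − 1/a_t)] = 72460 m/s.
Δv₁ = v_p − v_c1 = 18950 m/s.
At r₂: circular v_c2 = √(μ/r₂) = 16120 m/s; transfer-aphelion v_a = √[μ(2/r₂ − 1/a_t)] = 6579 m/s.
Δv₂ = v_c2 − v_a = 9545 m/s.
Total Δv = Δv₁ + Δv₂ = 28490 m/s = 28.49 km/s.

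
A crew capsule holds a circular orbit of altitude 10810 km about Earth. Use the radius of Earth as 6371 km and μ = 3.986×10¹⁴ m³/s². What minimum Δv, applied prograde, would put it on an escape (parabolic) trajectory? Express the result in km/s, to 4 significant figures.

r = 6371 + 10810 = 17181 km = 1.7181×10⁷ m.
Circular speed v_c = √(μ/r) = 4817 m/s.
Escape speed v_esc = √(2μ/r) = √2 × v_c = 6812 m/s.
Δv = v_esc − v_c = 1995 m/s = 1.995 km/s.

Δv ≈ 1.995 km/s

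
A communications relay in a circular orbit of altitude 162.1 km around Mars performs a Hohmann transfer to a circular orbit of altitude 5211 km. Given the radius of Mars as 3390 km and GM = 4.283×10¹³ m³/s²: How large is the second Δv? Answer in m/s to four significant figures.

Δv ≈ 525.4 m/s

r₁ = 3390 + 162.1 = 3552.1 km = 3.5521×10⁶ m.
r₂ = 3390 + 5211 = 8601.0 km = 8.6010×10⁶ m.
Transfer ellipse a_t = (r₁ + r₂)/2 = 6.077×10⁶ m.
At r₁: circular v_c1 = √(μ/r₁) = 3472 m/s; transfer-periapsis v_p = √[μ(2/r₁ − 1/a_t)] = 4131 m/s.
At r₂: circular v_c2 = √(μ/r₂) = 2232 m/s; transfer-apoapsis v_a = √[μ(2/r₂ − 1/a_t)] = 1706 m/s.
Δv₂ = v_c2 − v_a = 525.4 m/s.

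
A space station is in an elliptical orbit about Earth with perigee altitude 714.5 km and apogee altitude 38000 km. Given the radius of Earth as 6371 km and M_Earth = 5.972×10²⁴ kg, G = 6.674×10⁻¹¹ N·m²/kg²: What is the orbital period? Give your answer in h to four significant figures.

T ≈ 11.41 h

μ = GM = 6.674×10⁻¹¹ × 5.972×10²⁴ = 3.986×10¹⁴ m³/s².
r_p = 6371 + 714.5 = 7085.5 km = 7.0855×10⁶ m.
r_a = 6371 + 38000 = 44371 km = 4.4371×10⁷ m.
Semi-major axis a = (r_p + r_a)/2 = (7085.5 + 44371)/2 = 25728 km = 2.573×10⁷ m.
By Kepler's third law T = 2π√(a³/μ) = 2π × 6.537×10³ = 4.107×10⁴ s.
= 11.41 h.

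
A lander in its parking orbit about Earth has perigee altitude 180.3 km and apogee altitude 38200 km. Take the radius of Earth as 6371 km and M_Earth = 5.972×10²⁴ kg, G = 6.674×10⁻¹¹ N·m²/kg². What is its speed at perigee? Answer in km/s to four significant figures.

v ≈ 10.30 km/s

μ = GM = 6.674×10⁻¹¹ × 5.972×10²⁴ = 3.986×10¹⁴ m³/s².
r_p = 6371 + 180.3 = 6551.3 km = 6.5513×10⁶ m.
r_a = 6371 + 38200 = 44571 km = 4.4571×10⁷ m.
Semi-major axis a = (r_p + r_a)/2 = 25561 km = 2.556×10⁷ m.
Vis-viva: v² = μ(2/r − 1/a) = 3.986×10¹⁴ × (3.053×10⁻⁷ − 3.912×10⁻⁸) = 1.061×10⁸ m²/s².
v = 10300 m/s = 10.30 km/s.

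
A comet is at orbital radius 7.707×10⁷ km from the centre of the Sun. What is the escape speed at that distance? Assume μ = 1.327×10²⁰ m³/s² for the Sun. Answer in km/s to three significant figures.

v_esc ≈ 58.7 km/s

r = 7.707×10⁷ km = 7.707×10¹⁰ m.
Escape speed v_esc = √(2μ/r) = √(2 × 1.327×10²⁰ / 7.707×10¹⁰) = √(3.444×10⁹) = 58680 m/s.
= 58.68 km/s.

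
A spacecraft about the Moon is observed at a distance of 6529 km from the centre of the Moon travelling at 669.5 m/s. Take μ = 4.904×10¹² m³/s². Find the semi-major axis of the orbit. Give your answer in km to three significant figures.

r = 6.529×10⁶ m.
Vis-viva rearranged: 1/a = 2/r − v²/μ = 3.063×10⁻⁷ − 9.140×10⁻⁸ = 2.149×10⁻⁷ m⁻¹.
a = 4.653×10⁶ m = 4652.8 km.

a ≈ 4650 km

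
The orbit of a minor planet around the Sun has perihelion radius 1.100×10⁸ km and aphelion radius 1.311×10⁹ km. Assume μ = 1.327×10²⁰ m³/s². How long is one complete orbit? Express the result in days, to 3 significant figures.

Semi-major axis a = (r_p + r_a)/2 = (1.1000×10⁸ + 1.3110×10⁹)/2 = 7.1050×10⁸ km = 7.105×10¹¹ m.
By Kepler's third law T = 2π√(a³/μ) = 2π × 5.199×10⁷ = 3.267×10⁸ s.
= 3781 days.

T ≈ 3780 days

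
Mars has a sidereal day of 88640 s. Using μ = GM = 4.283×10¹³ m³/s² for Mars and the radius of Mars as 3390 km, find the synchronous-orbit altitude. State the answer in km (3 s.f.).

h_sync ≈ 17000 km

A synchronous orbit has period T, so by Kepler's third law a = (μT²/4π²)^(1/3).
μT²/4π² = 4.283×10¹³ × (8.864×10⁴)² / 39.48 = 8.524×10²¹ m³.
a = 2.043×10⁷ m = 20428 km.
Altitude h = a − R = 20428 − 3390 = 17038 km.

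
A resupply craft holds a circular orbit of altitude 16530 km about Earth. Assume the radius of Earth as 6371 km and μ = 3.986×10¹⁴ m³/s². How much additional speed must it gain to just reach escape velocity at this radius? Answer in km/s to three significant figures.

Δv ≈ 1.73 km/s

r = 6371 + 16530 = 22901 km = 2.2901×10⁷ m.
Circular speed v_c = √(μ/r) = 4172 m/s.
Escape speed v_esc = √(2μ/r) = √2 × v_c = 5900 m/s.
Δv = v_esc − v_c = 1728 m/s = 1.728 km/s.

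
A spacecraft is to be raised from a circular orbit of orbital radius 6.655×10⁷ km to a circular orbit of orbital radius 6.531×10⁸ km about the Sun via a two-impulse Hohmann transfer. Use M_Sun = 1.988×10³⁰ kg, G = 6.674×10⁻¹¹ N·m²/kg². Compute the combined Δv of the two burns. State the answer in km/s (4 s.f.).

μ = GM = 6.674×10⁻¹¹ × 1.988×10³⁰ = 1.327×10²⁰ m³/s².
r₁ = 6.655×10⁷ km = 6.655×10¹⁰ m.
r₂ = 6.531×10⁸ km = 6.531×10¹¹ m.
Transfer ellipse a_t = (r₁ + r₂)/2 = 3.598×10¹¹ m.
At r₁: circular v_c1 = √(μ/r₁) = 44650 m/s; transfer-perihelion v_p = √[μ(2/r₁ − 1/a_t)] = 60150 m/s.
Δv₁ = v_p − v_c1 = 15500 m/s.
At r₂: circular v_c2 = √(μ/r₂) = 14250 m/s; transfer-aphelion v_a = √[μ(2/r₂ − 1/a_t)] = 6130 m/s.
Δv₂ = v_c2 − v_a = 8123 m/s.
Total Δv = Δv₁ + Δv₂ = 23630 m/s = 23.63 km/s.

Δv_total ≈ 23.63 km/s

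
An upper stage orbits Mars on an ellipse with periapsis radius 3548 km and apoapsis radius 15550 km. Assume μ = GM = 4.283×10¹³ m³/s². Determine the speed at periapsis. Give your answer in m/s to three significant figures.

v ≈ 4430 m/s

Semi-major axis a = (r_p + r_a)/2 = 9549.0 km = 9.549×10⁶ m.
Vis-viva: v² = μ(2/r − 1/a) = 4.283×10¹³ × (5.637×10⁻⁷ − 1.047×10⁻⁷) = 1.966×10⁷ m²/s².
v = 4434 m/s.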